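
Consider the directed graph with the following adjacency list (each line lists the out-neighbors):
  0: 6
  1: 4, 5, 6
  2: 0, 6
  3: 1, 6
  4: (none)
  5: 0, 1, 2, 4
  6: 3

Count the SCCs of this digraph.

2

{0, 1, 2, 3, 5, 6} are all mutually reachable — one SCC of size 6.
{4} is an SCC by itself.
That gives 2 strongly connected components.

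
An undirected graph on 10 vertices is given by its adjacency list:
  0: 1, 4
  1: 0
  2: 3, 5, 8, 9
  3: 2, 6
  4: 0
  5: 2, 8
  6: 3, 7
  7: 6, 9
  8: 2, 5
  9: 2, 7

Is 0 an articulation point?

Yes

Deleting 0 raises the number of components from 2 to 3, so 0 is a cut vertex.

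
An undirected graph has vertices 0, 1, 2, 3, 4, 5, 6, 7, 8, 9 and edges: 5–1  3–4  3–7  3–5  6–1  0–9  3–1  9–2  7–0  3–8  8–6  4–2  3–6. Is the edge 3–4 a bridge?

After removing 3–4, the path 3-7-0-9-2-4 still connects them, so the edge is not a bridge.

No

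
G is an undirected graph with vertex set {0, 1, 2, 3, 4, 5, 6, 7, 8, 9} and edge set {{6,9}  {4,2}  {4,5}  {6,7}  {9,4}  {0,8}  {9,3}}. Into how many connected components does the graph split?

3

1 is isolated — a component by itself.
Starting from 0 we can reach 0, 8. That is one component of size 2.
Starting from 2 we can reach 2, 3, 4, 5, 6, 7, 9. That is one component of size 7.
Total: 3 components.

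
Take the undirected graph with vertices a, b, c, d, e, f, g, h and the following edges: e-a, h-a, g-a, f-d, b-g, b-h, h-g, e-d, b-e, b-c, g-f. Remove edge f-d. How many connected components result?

f and d are still connected via f-g-b-e-d, so the component count stays at 1.

1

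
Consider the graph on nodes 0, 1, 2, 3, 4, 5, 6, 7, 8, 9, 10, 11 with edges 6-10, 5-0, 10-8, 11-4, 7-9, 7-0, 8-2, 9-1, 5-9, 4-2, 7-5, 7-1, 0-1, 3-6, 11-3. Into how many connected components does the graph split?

2

Starting from 0 we can reach 0, 1, 5, 7, 9. That is one component of size 5.
Starting from 2 we can reach 2, 3, 4, 6, 8, 10, 11. That is one component of size 7.
Total: 2 components.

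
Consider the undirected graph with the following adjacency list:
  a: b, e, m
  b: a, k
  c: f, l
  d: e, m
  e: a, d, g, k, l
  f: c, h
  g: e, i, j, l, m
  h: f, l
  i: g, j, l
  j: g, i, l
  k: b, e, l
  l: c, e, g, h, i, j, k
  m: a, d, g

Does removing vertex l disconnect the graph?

Deleting l raises the number of components from 1 to 2, so l is a cut vertex.

Yes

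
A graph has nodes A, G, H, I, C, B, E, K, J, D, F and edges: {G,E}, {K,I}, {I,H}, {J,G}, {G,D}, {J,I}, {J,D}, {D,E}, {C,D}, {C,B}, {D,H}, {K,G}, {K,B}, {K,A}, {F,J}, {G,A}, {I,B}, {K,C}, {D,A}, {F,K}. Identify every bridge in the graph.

none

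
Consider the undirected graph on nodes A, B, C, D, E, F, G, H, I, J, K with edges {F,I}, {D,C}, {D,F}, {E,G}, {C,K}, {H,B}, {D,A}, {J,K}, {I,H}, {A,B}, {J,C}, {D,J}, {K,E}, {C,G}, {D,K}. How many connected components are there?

1

Starting from A we can reach A, B, C, D, E, F, G, H, I, J, K. That is one component of size 11.
Total: 1 component.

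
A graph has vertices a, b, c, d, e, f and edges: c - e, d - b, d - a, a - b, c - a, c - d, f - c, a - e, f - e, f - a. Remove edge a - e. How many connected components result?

1

a and e are still connected via a-f-e, so the component count stays at 1.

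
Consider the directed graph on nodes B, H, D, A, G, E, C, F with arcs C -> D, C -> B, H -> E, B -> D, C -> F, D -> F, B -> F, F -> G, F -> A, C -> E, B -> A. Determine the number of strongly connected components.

8

{G} is an SCC by itself.
{F} is an SCC by itself.
{E} is an SCC by itself.
{C} is an SCC by itself.
{H} is an SCC by itself.
(and 3 more singleton SCCs)
That gives 8 strongly connected components.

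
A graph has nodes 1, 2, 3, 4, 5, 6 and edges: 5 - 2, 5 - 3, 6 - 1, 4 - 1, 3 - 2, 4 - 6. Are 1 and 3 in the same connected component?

No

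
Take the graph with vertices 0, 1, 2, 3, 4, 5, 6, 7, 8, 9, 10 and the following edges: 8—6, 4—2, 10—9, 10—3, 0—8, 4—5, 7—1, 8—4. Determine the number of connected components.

Starting from 1 we can reach 1, 7. That is one component of size 2.
Starting from 3 we can reach 3, 9, 10. That is one component of size 3.
Starting from 0 we can reach 0, 2, 4, 5, 6, 8. That is one component of size 6.
Total: 3 components.

3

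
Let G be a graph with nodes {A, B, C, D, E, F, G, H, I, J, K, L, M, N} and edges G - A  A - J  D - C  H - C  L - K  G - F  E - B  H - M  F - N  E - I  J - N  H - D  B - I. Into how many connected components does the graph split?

4

Starting from K we can reach K, L. That is one component of size 2.
Starting from B we can reach B, E, I. That is one component of size 3.
Starting from C we can reach C, D, H, M. That is one component of size 4.
Starting from A we can reach A, F, G, J, N. That is one component of size 5.
Total: 4 components.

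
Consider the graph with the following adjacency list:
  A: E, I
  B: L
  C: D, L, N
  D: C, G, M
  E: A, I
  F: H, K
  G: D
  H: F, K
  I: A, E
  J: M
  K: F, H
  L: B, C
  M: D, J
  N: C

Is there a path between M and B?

Yes

From M we can reach B, C, D, G, J, L, M, N, which includes B.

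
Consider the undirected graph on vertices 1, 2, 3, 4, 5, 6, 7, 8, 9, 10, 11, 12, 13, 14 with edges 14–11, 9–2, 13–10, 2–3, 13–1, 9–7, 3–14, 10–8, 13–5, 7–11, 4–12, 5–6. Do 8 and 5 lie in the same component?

Yes

From 8 we can reach 1, 5, 6, 8, 10, 13, which includes 5.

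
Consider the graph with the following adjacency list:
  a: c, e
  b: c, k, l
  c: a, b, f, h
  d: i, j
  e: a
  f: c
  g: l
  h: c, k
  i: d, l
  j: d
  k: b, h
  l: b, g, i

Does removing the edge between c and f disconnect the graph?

Yes

Removing c-f leaves no path between c and f: the component count goes from 1 to 2. So it is a bridge.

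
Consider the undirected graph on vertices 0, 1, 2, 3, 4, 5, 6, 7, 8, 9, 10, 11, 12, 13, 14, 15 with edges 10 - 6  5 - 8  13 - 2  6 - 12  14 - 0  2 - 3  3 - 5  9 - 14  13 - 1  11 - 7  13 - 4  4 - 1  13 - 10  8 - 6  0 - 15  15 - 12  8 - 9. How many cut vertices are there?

Removing 13 increases the component count from 2 to 3, so 13 is a cut vertex.
By contrast removing 0 leaves 2 components; it is not a cut vertex. No other vertex is a cut vertex either.

1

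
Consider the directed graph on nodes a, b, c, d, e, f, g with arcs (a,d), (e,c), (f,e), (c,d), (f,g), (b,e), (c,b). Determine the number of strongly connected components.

5

{b, c, e} are all mutually reachable — one SCC of size 3.
{d} is an SCC by itself.
{a} is an SCC by itself.
{g} is an SCC by itself.
{f} is an SCC by itself.
That gives 5 strongly connected components.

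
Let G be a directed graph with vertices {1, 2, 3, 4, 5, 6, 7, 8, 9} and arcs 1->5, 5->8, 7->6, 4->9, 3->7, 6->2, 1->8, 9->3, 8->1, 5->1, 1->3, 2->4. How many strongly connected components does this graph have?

2

{2, 3, 4, 6, 7, 9} are all mutually reachable — one SCC of size 6.
{1, 5, 8} are all mutually reachable — one SCC of size 3.
That gives 2 strongly connected components.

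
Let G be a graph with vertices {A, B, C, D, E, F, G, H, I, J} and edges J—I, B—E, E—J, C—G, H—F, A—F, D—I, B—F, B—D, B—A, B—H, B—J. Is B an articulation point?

Deleting B raises the number of components from 2 to 3, so B is a cut vertex.

Yes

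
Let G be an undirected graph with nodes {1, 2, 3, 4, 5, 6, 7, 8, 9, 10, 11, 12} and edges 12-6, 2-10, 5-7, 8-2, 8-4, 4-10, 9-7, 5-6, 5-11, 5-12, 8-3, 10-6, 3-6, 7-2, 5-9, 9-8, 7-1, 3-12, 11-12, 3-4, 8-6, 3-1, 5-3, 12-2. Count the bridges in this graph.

0

The edges on the cycle 5-11-12-2-7-9-5 are not bridges since each lies on that cycle.
Every edge lies on some cycle, so there are no bridges.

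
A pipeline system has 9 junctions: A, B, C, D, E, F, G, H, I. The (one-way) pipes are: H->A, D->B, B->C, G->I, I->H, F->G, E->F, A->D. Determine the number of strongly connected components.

{H} is an SCC by itself.
{G} is an SCC by itself.
{B} is an SCC by itself.
{I} is an SCC by itself.
{A} is an SCC by itself.
(and 4 more singleton SCCs)
That gives 9 strongly connected components.

9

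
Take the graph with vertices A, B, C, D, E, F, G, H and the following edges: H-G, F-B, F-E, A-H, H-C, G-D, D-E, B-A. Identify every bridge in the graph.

C-H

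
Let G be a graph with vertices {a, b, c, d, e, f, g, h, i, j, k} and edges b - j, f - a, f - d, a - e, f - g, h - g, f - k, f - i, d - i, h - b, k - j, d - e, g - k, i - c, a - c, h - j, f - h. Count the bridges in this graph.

0

The edges on the cycle f-d-e-a-f are not bridges since each lies on that cycle.
Every edge lies on some cycle, so there are no bridges.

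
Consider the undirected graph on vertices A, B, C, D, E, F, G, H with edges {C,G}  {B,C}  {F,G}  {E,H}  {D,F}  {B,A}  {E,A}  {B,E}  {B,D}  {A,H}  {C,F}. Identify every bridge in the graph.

The edges on the cycle B-D-F-G-C-B are not bridges since each lies on that cycle.
Every edge lies on some cycle, so there are no bridges.

none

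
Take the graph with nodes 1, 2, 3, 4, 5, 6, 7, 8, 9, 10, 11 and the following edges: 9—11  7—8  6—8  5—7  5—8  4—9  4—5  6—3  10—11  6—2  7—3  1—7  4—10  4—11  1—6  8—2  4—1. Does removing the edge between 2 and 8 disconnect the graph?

No

After removing 2—8, the path 2-6-8 still connects them, so the edge is not a bridge.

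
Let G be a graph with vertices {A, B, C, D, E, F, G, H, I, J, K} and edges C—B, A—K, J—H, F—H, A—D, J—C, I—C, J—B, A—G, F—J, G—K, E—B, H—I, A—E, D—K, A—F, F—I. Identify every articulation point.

Removing A increases the component count from 1 to 2, so A is a cut vertex.
By contrast removing B leaves 1 component; it is not a cut vertex. No other vertex is a cut vertex either.

A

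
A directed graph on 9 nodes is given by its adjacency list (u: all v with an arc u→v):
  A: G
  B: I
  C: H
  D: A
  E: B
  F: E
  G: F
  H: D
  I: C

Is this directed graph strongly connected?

From C we can reach every vertex (A, B, C, D, E, F, G, H, I), and every vertex can reach C (A, B, C, D, E, F, G, H, I). So the whole graph is one strongly connected component.

Yes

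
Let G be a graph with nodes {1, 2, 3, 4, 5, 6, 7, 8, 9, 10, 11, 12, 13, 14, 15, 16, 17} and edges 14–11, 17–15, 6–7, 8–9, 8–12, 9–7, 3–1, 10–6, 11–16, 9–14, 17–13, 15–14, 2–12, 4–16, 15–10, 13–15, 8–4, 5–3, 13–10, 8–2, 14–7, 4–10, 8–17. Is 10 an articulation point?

No

Deleting 10 leaves 2 components (was 2), so 10 is not a cut vertex.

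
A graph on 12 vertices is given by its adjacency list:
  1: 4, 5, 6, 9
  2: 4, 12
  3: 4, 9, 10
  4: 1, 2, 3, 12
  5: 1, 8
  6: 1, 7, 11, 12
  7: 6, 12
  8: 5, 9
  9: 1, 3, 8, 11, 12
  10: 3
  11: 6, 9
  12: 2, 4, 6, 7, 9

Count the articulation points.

1

Removing 3 increases the component count from 1 to 2, so 3 is a cut vertex.
By contrast removing 7 leaves 1 component; it is not a cut vertex. No other vertex is a cut vertex either.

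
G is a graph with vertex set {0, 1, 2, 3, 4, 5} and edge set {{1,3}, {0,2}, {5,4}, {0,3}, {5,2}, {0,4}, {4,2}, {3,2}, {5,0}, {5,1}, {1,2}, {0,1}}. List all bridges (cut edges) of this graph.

none

The edges on the cycle 5-0-1-3-2-4-5 are not bridges since each lies on that cycle.
Every edge lies on some cycle, so there are no bridges.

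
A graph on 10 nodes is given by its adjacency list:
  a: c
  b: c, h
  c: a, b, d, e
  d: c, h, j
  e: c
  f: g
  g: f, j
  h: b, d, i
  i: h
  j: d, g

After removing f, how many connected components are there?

With f gone, the remaining components are: {a, b, c, d, e, g, h, i, j}.
That is 1 component.

1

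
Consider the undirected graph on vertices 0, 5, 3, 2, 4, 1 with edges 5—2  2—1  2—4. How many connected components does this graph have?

3

3 is isolated — a component by itself.
0 is isolated — a component by itself.
Starting from 1 we can reach 1, 2, 4, 5. That is one component of size 4.
Total: 3 components.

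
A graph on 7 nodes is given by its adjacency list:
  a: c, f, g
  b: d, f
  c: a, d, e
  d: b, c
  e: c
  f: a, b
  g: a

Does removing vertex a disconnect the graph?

Yes

Deleting a raises the number of components from 1 to 2, so a is a cut vertex.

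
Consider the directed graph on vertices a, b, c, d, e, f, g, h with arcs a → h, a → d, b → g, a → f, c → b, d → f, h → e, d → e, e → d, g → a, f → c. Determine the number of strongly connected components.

{a, b, c, d, e, f, g, h} are all mutually reachable — one SCC of size 8.
That gives 1 strongly connected component.

1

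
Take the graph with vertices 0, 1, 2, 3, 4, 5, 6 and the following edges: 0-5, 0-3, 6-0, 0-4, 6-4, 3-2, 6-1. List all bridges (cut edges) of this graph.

The edges on the cycle 6-0-4-6 are not bridges since each lies on that cycle.
But removing 0-5 disconnects 0 from 5; removing 0-3 disconnects 0 from 3; removing 3-2 disconnects 3 from 2; removing 6-1 disconnects 6 from 1 — these are bridges.

0-3, 0-5, 1-6, 2-3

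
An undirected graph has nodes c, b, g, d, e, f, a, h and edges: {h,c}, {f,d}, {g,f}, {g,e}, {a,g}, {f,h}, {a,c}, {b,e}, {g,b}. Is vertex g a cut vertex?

Yes

Deleting g raises the number of components from 1 to 2, so g is a cut vertex.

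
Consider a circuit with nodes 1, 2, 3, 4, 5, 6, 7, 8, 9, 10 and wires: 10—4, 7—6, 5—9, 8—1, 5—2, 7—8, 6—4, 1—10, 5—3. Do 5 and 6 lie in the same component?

The component containing 5 is {2, 3, 5, 9}, and 6 is not in it.

No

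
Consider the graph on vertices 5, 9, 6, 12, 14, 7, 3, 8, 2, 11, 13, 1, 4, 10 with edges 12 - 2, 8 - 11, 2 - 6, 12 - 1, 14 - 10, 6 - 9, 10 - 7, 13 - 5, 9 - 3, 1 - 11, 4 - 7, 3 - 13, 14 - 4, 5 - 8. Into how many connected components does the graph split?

2

Starting from 4 we can reach 4, 7, 10, 14. That is one component of size 4.
Starting from 1 we can reach 1, 2, 3, 5, 6, 8, 9, 11, 12, 13. That is one component of size 10.
Total: 2 components.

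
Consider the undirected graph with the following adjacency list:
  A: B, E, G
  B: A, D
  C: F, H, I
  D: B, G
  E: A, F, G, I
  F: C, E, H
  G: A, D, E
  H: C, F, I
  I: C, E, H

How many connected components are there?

1

Starting from A we can reach A, B, C, D, E, F, G, H, I. That is one component of size 9.
Total: 1 component.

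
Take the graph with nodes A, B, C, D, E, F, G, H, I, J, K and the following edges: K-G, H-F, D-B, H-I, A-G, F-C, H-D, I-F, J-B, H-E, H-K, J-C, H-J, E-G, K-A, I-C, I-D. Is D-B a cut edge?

After removing D-B, the path D-H-J-B still connects them, so the edge is not a bridge.

No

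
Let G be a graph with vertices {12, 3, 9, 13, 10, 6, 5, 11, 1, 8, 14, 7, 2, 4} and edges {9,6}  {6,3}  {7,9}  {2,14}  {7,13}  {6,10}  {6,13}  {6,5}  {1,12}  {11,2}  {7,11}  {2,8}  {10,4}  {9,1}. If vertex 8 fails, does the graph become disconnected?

No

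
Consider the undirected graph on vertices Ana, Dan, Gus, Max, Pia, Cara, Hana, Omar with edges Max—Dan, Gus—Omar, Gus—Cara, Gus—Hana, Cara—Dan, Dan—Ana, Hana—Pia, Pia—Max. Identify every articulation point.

Dan, Gus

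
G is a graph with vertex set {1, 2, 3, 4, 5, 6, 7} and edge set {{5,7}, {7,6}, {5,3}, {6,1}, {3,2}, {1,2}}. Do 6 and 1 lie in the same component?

From 6 we can reach 1, 2, 3, 5, 6, 7, which includes 1.

Yes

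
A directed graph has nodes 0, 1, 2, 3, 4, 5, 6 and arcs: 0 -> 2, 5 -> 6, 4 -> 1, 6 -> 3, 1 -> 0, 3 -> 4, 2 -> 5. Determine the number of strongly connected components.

1

{0, 1, 2, 3, 4, 5, 6} are all mutually reachable — one SCC of size 7.
That gives 1 strongly connected component.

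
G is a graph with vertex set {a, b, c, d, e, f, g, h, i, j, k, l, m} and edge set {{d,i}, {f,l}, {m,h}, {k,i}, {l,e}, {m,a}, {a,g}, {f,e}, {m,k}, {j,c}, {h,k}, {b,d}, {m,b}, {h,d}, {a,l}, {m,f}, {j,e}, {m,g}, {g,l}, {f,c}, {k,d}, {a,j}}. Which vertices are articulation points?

m

Removing m increases the component count from 1 to 2, so m is a cut vertex.
By contrast removing i leaves 1 component; it is not a cut vertex. No other vertex is a cut vertex either.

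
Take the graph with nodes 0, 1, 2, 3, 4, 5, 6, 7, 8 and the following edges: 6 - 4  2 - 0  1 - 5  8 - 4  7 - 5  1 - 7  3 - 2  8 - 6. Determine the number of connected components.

3

Starting from 4 we can reach 4, 6, 8. That is one component of size 3.
Starting from 0 we can reach 0, 2, 3. That is one component of size 3.
Starting from 1 we can reach 1, 5, 7. That is one component of size 3.
Total: 3 components.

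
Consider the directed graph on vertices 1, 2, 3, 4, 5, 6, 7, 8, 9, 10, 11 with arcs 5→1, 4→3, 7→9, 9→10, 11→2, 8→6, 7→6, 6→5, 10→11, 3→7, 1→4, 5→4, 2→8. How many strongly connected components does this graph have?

{1, 2, 3, 4, 5, 6, 7, 8, 9, 10, 11} are all mutually reachable — one SCC of size 11.
That gives 1 strongly connected component.

1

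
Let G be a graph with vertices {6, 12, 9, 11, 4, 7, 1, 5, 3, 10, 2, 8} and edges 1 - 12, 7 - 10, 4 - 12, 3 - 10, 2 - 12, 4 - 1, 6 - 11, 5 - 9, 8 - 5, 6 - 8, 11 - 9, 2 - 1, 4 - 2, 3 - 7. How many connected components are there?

3

Starting from 3 we can reach 3, 7, 10. That is one component of size 3.
Starting from 1 we can reach 1, 2, 4, 12. That is one component of size 4.
Starting from 5 we can reach 5, 6, 8, 9, 11. That is one component of size 5.
Total: 3 components.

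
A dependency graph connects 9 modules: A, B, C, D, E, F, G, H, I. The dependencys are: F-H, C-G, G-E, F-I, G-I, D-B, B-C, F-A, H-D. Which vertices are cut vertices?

Removing F increases the component count from 1 to 2, so F is a cut vertex.
Removing G increases the component count from 1 to 2, so G is a cut vertex.
By contrast removing H leaves 1 component; it is not a cut vertex. No other vertex is a cut vertex either.

F, G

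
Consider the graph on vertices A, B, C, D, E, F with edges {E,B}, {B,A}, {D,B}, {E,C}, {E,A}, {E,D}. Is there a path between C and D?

From C we can reach A, B, C, D, E, which includes D.

Yes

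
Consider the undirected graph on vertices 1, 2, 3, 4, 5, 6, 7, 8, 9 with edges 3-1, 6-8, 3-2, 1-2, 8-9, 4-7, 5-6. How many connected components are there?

3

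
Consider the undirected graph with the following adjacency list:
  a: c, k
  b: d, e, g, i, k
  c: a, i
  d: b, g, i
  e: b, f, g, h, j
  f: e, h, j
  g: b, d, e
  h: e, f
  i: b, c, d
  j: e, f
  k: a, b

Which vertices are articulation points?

e

Removing e increases the component count from 1 to 2, so e is a cut vertex.
By contrast removing c leaves 1 component; it is not a cut vertex. No other vertex is a cut vertex either.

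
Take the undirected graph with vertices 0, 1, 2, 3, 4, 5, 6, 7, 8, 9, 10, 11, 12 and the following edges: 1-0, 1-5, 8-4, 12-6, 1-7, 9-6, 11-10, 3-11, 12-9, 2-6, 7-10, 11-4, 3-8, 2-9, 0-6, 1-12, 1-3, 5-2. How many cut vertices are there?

Removing 1 increases the component count from 1 to 2, so 1 is a cut vertex.
By contrast removing 8 leaves 1 component; it is not a cut vertex. No other vertex is a cut vertex either.

1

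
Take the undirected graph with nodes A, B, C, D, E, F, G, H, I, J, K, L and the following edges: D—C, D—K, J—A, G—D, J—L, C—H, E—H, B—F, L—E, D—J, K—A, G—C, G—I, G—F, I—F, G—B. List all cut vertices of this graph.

Removing G increases the component count from 1 to 2, so G is a cut vertex.
By contrast removing I leaves 1 component; it is not a cut vertex. No other vertex is a cut vertex either.

G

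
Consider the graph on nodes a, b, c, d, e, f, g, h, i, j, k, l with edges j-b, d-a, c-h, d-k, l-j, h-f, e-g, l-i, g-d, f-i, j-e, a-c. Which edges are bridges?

b-j, d-k

The edges on the cycle l-j-e-g-d-a-c-h-f-i-l are not bridges since each lies on that cycle.
But removing j-b disconnects j from b; removing k-d disconnects k from d — these are bridges.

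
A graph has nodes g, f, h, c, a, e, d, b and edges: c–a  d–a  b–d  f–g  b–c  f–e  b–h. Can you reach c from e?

The component containing e is {e, f, g}, and c is not in it.

No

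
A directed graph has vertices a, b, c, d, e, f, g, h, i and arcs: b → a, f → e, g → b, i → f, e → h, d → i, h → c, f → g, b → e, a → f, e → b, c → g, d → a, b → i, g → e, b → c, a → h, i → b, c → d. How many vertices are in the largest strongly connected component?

{a, b, c, d, e, f, g, h, i} are all mutually reachable — one SCC of size 9.
The largest has 9 vertices.

9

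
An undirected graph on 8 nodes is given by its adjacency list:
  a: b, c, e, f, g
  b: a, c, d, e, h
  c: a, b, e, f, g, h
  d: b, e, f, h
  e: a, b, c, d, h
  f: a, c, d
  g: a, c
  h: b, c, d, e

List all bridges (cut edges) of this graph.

none

The edges on the cycle f-c-a-e-b-d-f are not bridges since each lies on that cycle.
Every edge lies on some cycle, so there are no bridges.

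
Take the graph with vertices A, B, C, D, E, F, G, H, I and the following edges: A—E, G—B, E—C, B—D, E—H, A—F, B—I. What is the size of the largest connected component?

5

Starting from B we can reach B, D, G, I. That is one component of size 4.
Starting from A we can reach A, C, E, F, H. That is one component of size 5.
The largest has 5 vertices.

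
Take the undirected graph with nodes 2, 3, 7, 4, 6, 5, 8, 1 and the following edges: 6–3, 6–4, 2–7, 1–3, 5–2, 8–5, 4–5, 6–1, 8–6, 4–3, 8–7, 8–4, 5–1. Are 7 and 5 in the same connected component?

Yes

From 7 we can reach 1, 2, 3, 4, 5, 6, 7, 8, which includes 5.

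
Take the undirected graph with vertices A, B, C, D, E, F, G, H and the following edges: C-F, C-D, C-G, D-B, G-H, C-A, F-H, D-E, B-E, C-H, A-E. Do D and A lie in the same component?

From D we can reach A, B, C, D, E, F, G, H, which includes A.

Yes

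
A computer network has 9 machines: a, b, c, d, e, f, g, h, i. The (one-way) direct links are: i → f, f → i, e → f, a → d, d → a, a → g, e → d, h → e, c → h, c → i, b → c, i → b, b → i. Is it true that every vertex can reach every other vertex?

No

There is no directed path from a to h, so the graph is not strongly connected.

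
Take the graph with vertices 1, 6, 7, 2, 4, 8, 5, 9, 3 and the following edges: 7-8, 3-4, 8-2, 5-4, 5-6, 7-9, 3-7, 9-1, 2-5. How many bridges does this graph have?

The edges on the cycle 3-7-8-2-5-4-3 are not bridges since each lies on that cycle.
But removing 5-6 disconnects 5 from 6; removing 7-9 disconnects 7 from 9; removing 1-9 disconnects 1 from 9 — these are bridges.
That makes 3 bridges.

3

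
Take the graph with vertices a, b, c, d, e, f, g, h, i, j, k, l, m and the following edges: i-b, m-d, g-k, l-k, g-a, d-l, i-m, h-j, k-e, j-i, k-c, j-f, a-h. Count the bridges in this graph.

The edges on the cycle g-a-h-j-i-m-d-l-k-g are not bridges since each lies on that cycle.
But removing k-e disconnects k from e; removing i-b disconnects i from b; removing f-j disconnects f from j; removing k-c disconnects k from c — these are bridges.
That makes 4 bridges.

4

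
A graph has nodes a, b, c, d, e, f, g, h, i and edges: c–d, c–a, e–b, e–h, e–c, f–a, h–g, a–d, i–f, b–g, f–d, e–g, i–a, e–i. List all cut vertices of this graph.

Removing e increases the component count from 1 to 2, so e is a cut vertex.
By contrast removing g leaves 1 component; it is not a cut vertex. No other vertex is a cut vertex either.

e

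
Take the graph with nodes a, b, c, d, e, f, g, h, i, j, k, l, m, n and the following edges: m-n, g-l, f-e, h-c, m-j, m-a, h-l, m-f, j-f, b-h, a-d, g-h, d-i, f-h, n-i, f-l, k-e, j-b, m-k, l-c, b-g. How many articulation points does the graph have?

1

Removing m increases the component count from 1 to 2, so m is a cut vertex.
By contrast removing b leaves 1 component; it is not a cut vertex. No other vertex is a cut vertex either.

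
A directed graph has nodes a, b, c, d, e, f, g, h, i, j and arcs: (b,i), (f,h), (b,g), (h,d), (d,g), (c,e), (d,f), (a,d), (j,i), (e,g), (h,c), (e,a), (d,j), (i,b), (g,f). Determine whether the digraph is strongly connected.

Yes

From j we can reach every vertex (a, b, c, d, e, f, g, h, i, j), and every vertex can reach j (a, b, c, d, e, f, g, h, i, j). So the whole graph is one strongly connected component.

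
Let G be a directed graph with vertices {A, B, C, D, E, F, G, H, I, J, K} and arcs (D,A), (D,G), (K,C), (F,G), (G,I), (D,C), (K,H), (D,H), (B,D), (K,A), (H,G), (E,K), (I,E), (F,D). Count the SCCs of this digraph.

{E, G, H, I, K} are all mutually reachable — one SCC of size 5.
{F} is an SCC by itself.
{B} is an SCC by itself.
{J} is an SCC by itself.
{C} is an SCC by itself.
(and 2 more singleton SCCs)
That gives 7 strongly connected components.

7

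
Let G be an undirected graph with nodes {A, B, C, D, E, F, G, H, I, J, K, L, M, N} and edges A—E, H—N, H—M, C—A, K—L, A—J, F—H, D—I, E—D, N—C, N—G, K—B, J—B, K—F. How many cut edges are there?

6

The edges on the cycle K-F-H-N-C-A-J-B-K are not bridges since each lies on that cycle.
But removing D—I disconnects D from I; removing H—M disconnects H from M; removing E—D disconnects E from D; removing E—A disconnects E from A — these are bridges.
In total 6 edges are bridges.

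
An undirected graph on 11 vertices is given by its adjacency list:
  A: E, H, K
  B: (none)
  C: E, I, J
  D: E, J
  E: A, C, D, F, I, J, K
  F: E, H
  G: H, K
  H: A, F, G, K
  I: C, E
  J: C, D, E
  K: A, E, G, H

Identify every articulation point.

Removing E increases the component count from 2 to 3, so E is a cut vertex.
By contrast removing D leaves 2 components; it is not a cut vertex. No other vertex is a cut vertex either.

E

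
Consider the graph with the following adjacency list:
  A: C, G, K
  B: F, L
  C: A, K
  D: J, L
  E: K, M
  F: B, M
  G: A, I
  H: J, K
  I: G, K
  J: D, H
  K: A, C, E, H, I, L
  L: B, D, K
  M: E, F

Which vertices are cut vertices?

K

Removing K increases the component count from 1 to 2, so K is a cut vertex.
By contrast removing A leaves 1 component; it is not a cut vertex. No other vertex is a cut vertex either.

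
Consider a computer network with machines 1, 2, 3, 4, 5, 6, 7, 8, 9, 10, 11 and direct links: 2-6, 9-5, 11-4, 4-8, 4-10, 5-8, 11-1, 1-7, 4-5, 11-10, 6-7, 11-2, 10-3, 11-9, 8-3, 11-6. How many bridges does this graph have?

The edges on the cycle 11-4-10-11 are not bridges since each lies on that cycle.
Every edge lies on some cycle, so there are no bridges.

0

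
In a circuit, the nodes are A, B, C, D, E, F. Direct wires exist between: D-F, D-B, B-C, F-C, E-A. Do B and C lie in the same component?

Yes

From B we can reach B, C, D, F, which includes C.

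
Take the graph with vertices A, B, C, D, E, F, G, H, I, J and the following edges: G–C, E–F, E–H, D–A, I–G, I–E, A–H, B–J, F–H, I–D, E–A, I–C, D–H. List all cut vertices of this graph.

Removing I increases the component count from 2 to 3, so I is a cut vertex.
By contrast removing E leaves 2 components; it is not a cut vertex. No other vertex is a cut vertex either.

I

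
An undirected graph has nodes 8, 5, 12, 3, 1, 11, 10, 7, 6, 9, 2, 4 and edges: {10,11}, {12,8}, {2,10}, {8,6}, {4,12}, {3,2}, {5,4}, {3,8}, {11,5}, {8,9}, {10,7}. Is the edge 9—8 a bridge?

Removing 9—8 leaves no path between 9 and 8: the component count goes from 2 to 3. So it is a bridge.

Yes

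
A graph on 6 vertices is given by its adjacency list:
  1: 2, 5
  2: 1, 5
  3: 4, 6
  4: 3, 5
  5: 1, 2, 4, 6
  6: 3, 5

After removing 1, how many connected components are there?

1

With 1 gone, the remaining components are: {2, 3, 4, 5, 6}.
That is 1 component.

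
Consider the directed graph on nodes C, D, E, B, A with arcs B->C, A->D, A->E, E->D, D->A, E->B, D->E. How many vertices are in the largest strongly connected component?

{A, D, E} are all mutually reachable — one SCC of size 3.
{B} is an SCC by itself.
{C} is an SCC by itself.
The largest has 3 vertices.

3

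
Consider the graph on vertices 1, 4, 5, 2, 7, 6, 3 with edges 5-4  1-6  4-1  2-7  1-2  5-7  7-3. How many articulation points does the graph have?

Removing 1 increases the component count from 1 to 2, so 1 is a cut vertex.
Removing 7 increases the component count from 1 to 2, so 7 is a cut vertex.
By contrast removing 2 leaves 1 component; it is not a cut vertex. No other vertex is a cut vertex either.

2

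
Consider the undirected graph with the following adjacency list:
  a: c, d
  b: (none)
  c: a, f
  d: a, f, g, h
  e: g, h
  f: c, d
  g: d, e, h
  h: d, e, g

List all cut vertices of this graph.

d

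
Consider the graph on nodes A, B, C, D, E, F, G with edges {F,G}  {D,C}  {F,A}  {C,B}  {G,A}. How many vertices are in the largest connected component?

3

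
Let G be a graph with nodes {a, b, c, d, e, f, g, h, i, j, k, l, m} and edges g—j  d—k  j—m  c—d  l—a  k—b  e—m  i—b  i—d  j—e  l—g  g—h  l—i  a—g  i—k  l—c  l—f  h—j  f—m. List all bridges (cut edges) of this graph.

none

The edges on the cycle l-a-g-l are not bridges since each lies on that cycle.
Every edge lies on some cycle, so there are no bridges.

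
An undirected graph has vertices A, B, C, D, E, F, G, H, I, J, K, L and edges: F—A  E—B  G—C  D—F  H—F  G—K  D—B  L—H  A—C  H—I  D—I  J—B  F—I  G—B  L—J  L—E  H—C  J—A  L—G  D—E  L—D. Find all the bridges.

The edges on the cycle L-J-A-C-H-L are not bridges since each lies on that cycle.
But removing K—G disconnects K from G — this is a bridge.

G-K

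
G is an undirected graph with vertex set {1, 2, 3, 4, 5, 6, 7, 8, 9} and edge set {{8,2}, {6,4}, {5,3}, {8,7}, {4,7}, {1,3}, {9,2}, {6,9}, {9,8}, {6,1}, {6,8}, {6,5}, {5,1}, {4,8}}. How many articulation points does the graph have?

1

Removing 6 increases the component count from 1 to 2, so 6 is a cut vertex.
By contrast removing 3 leaves 1 component; it is not a cut vertex. No other vertex is a cut vertex either.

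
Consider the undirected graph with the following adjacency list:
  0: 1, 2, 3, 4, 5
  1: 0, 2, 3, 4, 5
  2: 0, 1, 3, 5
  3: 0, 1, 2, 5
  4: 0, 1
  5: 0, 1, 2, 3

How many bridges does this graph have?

The edges on the cycle 1-4-0-1 are not bridges since each lies on that cycle.
Every edge lies on some cycle, so there are no bridges.

0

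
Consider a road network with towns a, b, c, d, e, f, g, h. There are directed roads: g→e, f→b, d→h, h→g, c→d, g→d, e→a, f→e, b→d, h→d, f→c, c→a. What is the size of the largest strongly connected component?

3

{d, g, h} are all mutually reachable — one SCC of size 3.
{a} is an SCC by itself.
{f} is an SCC by itself.
{e} is an SCC by itself.
{b} is an SCC by itself.
(and 1 more singleton SCC)
The largest has 3 vertices.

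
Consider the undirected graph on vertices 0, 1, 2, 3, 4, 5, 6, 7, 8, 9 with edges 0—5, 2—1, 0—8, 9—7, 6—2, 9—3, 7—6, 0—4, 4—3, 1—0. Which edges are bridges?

The edges on the cycle 9-7-6-2-1-0-4-3-9 are not bridges since each lies on that cycle.
But removing 8—0 disconnects 8 from 0; removing 5—0 disconnects 5 from 0 — these are bridges.

0-5, 0-8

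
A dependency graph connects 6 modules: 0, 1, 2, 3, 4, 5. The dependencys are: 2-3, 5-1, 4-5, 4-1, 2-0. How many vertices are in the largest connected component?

Starting from 0 we can reach 0, 2, 3. That is one component of size 3.
Starting from 1 we can reach 1, 4, 5. That is one component of size 3.
The largest has 3 vertices.

3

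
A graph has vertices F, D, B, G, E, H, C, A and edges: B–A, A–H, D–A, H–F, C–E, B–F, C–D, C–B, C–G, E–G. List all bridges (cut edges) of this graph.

The edges on the cycle C-E-G-C are not bridges since each lies on that cycle.
Every edge lies on some cycle, so there are no bridges.

none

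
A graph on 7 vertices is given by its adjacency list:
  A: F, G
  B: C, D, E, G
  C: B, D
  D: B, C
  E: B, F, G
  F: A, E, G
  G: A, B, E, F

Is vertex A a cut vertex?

Deleting A leaves 1 component (was 1) (its neighbors F, G remain connected to each other), so A is not a cut vertex.

No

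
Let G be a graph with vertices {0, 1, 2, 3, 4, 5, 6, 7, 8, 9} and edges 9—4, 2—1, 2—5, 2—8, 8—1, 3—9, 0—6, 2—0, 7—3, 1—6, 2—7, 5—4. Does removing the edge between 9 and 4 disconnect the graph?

After removing 9—4, the path 9-3-7-2-5-4 still connects them, so the edge is not a bridge.

No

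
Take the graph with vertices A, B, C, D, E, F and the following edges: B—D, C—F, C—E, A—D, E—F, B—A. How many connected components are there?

2

Starting from A we can reach A, B, D. That is one component of size 3.
Starting from C we can reach C, E, F. That is one component of size 3.
Total: 2 components.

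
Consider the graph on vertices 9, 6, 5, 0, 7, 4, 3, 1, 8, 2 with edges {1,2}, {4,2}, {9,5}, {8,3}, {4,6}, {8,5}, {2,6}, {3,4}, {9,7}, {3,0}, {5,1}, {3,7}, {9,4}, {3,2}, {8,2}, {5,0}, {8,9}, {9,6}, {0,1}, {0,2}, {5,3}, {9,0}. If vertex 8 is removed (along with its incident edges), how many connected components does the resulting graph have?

1

With 8 gone, the remaining components are: {0, 1, 2, 3, 4, 5, 6, 7, 9}.
That is 1 component.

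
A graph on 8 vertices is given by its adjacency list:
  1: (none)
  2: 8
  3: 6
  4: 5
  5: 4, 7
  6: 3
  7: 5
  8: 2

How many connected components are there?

4

1 is isolated — a component by itself.
Starting from 3 we can reach 3, 6. That is one component of size 2.
Starting from 2 we can reach 2, 8. That is one component of size 2.
Starting from 4 we can reach 4, 5, 7. That is one component of size 3.
Total: 4 components.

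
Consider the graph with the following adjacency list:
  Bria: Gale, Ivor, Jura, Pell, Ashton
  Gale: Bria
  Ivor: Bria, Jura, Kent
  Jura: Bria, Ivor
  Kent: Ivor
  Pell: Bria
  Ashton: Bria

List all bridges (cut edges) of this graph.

The edges on the cycle Ivor-Jura-Bria-Ivor are not bridges since each lies on that cycle.
But removing Bria-Pell disconnects Bria from Pell; removing Bria-Gale disconnects Bria from Gale; removing Ivor-Kent disconnects Ivor from Kent; removing Bria-Ashton disconnects Bria from Ashton — these are bridges.

Ashton-Bria, Bria-Gale, Bria-Pell, Ivor-Kent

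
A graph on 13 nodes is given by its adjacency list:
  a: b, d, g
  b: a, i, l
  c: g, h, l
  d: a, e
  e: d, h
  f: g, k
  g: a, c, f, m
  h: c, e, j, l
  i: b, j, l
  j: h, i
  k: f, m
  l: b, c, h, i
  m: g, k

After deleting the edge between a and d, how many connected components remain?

a and d are still connected via a-g-c-h-e-d, so the component count stays at 1.

1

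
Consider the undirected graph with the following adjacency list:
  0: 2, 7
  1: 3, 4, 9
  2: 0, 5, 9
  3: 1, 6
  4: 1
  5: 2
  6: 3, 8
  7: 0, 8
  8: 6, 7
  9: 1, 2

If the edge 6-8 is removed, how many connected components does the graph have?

6 and 8 are still connected via 6-3-1-9-2-0-7-8, so the component count stays at 1.

1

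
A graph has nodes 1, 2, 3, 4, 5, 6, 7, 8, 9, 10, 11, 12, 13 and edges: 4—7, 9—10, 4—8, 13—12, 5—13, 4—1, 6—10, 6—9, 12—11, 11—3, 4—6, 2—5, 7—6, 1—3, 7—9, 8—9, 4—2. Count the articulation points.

Removing 4 increases the component count from 1 to 2, so 4 is a cut vertex.
By contrast removing 3 leaves 1 component; it is not a cut vertex. No other vertex is a cut vertex either.

1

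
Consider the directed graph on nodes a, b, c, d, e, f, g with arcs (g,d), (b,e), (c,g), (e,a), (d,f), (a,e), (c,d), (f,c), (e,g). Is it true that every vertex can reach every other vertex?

There is no directed path from e to b, so the graph is not strongly connected.

No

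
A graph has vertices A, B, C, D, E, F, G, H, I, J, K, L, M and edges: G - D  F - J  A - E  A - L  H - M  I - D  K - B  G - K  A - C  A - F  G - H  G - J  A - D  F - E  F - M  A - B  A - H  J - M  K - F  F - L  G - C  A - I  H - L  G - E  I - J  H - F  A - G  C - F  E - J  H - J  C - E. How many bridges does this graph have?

0

The edges on the cycle A-G-K-B-A are not bridges since each lies on that cycle.
Every edge lies on some cycle, so there are no bridges.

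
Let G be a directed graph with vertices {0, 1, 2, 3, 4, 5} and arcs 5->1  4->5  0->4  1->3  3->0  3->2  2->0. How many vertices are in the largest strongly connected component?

{0, 1, 2, 3, 4, 5} are all mutually reachable — one SCC of size 6.
The largest has 6 vertices.

6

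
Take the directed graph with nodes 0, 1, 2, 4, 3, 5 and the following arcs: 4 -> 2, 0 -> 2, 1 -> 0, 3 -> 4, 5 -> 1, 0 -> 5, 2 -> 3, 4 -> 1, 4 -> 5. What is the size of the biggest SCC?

6

{0, 1, 2, 3, 4, 5} are all mutually reachable — one SCC of size 6.
The largest has 6 vertices.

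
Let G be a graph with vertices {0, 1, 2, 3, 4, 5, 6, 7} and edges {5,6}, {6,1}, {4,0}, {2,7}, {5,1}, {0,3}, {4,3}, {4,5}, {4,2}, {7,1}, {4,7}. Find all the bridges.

none

The edges on the cycle 4-0-3-4 are not bridges since each lies on that cycle.
Every edge lies on some cycle, so there are no bridges.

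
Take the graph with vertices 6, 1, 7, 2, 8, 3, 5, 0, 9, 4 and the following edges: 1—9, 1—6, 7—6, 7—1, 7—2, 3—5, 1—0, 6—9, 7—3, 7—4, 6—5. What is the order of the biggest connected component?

8 is isolated — a component by itself.
Starting from 0 we can reach 0, 1, 2, 3, 4, 5, 6, 7, 9. That is one component of size 9.
The largest has 9 vertices.

9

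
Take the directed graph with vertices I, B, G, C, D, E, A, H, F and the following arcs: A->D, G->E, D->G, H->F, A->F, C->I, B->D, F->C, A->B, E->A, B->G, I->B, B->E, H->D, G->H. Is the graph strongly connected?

Yes

From E we can reach every vertex (A, B, C, D, E, F, G, H, I), and every vertex can reach E (A, B, C, D, E, F, G, H, I). So the whole graph is one strongly connected component.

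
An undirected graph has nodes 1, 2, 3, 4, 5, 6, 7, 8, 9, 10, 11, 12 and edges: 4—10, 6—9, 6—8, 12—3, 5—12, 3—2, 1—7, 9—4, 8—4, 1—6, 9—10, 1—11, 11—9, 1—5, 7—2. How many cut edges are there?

The edges on the cycle 1-5-12-3-2-7-1 are not bridges since each lies on that cycle.
Every edge lies on some cycle, so there are no bridges.

0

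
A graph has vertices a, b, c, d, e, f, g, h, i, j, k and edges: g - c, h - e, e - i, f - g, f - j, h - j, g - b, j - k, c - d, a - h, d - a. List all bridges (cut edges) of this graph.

b-g, e-h, e-i, j-k

The edges on the cycle f-g-c-d-a-h-j-f are not bridges since each lies on that cycle.
But removing k - j disconnects k from j; removing g - b disconnects g from b; removing h - e disconnects h from e; removing i - e disconnects i from e — these are bridges.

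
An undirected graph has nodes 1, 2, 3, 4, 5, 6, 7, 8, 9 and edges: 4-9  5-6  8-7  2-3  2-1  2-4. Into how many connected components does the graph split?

Starting from 7 we can reach 7, 8. That is one component of size 2.
Starting from 5 we can reach 5, 6. That is one component of size 2.
Starting from 1 we can reach 1, 2, 3, 4, 9. That is one component of size 5.
Total: 3 components.

3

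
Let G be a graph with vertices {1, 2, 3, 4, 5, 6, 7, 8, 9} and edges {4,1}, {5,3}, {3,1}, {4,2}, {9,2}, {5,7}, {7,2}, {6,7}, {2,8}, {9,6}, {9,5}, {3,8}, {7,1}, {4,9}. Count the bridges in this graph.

The edges on the cycle 9-6-7-5-9 are not bridges since each lies on that cycle.
Every edge lies on some cycle, so there are no bridges.

0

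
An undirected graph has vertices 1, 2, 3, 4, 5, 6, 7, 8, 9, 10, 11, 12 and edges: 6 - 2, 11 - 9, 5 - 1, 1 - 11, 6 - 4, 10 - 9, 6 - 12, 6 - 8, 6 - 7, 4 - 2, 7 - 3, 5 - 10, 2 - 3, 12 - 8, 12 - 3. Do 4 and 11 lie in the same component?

The component containing 4 is {2, 3, 4, 6, 7, 8, 12}, and 11 is not in it.

No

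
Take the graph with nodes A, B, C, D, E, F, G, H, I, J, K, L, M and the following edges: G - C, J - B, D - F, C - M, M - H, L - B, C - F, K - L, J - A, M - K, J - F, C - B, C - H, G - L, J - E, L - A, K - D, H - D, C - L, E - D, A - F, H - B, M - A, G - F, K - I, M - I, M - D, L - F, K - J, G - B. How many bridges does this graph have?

0

The edges on the cycle K-J-E-D-K are not bridges since each lies on that cycle.
Every edge lies on some cycle, so there are no bridges.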